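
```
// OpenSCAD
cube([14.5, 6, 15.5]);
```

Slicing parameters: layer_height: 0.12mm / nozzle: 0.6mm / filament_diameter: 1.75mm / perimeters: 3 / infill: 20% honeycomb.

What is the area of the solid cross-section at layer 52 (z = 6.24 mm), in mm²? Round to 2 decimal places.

At z = 6.24 mm: the cube (footprint 14.5×6) is included at this height (area 87.00 mm²). Overall, the cross-section is a single solid region. Net area = 87.00 mm².

87.00 mm²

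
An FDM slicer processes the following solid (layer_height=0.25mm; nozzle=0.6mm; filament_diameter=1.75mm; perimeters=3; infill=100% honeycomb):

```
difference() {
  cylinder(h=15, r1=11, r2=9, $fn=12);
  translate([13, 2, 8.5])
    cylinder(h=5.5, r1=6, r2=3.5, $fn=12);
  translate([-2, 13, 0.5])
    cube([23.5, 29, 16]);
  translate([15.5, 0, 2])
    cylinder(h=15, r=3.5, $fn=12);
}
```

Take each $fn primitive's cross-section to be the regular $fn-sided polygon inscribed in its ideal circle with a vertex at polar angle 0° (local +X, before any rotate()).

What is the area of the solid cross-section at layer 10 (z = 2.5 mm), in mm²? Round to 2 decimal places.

341.33 mm²

At z = 2.5 mm: the cone (r1=11→r2=9) has section circumradius 10.667 here — a regular 12-gon (area = (12/2)·10.667²·sin(360°/12) = 341.33 mm²); the cone at (13, 2) is absent (z outside [8.5, 14]); the cube at (-2, 13) is present — its section is the full 23.5×29 rectangle (area 681.50 mm²); the r=3.5 cylinder at (15.5, 0) gives a regular 12-gon of circumradius 3.5 (constant along its height) (area = (12/2)·3.500²·sin(360°/12) = 36.75 mm²); After the difference (first − rest): starting from the cone (341.33 mm²), the 23.5×29 cube at (-2, 13) misses the remaining region (no effect); the r=3.5 cylinder at (15.5, 0) misses the remaining region (no effect) — area = 341.33 mm². Overall, the cross-section is a single solid region. Net area = 341.33 mm².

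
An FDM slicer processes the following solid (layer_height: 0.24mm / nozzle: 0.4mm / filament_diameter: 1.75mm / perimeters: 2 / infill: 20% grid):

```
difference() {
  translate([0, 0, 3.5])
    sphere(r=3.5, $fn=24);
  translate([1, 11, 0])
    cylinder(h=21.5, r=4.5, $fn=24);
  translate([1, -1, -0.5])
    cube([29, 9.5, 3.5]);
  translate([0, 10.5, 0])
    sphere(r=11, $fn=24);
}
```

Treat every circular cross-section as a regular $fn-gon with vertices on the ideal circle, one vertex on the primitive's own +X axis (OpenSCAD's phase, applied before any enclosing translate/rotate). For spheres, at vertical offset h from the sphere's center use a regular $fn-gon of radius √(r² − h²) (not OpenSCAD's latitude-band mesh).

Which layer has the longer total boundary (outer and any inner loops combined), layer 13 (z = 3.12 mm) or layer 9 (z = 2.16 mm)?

Layer 13 (z = 3.12): the r=3.5 sphere slices to a regular 24-gon of circumradius 3.479 (√(r²−h²) with h=0.38 from center) (perimeter = 2·24·3.479·sin(180°/24) = 21.80 mm); the r=4.5 cylinder at (1, 11) contributes a regular 24-gon of circumradius 4.5 (perimeter = 2·24·4.500·sin(180°/24) = 28.19 mm); the cube at (1, -1) is absent (z outside [-0.5, 3]); the r=11 sphere at (0, 10.5) contributes a regular 24-gon of circumradius √(11²−3.12²) = 10.548 (perimeter = 2·24·10.548·sin(180°/24) = 66.09 mm); Taking the first minus the rest: starting from the r=3.5 sphere, the r=4.5 cylinder at (1, 11) misses the remaining region (no effect); the r=11 sphere at (0, 10.5) partially overlaps it — only the 17.43 mm² overlap (of its 345.57 mm²) is removed, clipping the outline — boundary = 19.05 mm. So its perimeter = 19.05 mm. Layer 9 (z = 2.16): the r=3.5 sphere slices to a regular 24-gon of circumradius 3.233 (√(r²−h²) with h=1.34 from center) (perimeter = 2·24·3.233·sin(180°/24) = 20.26 mm); the r=4.5 cylinder at (1, 11) contributes a regular 24-gon of circumradius 4.5 (perimeter = 2·24·4.500·sin(180°/24) = 28.19 mm); the 29×9.5 cube at (1, -1) contributes its full rectangle (perimeter 77.00 mm); the r=11 sphere at (0, 10.5) slices to a regular 24-gon of circumradius 10.786 (√(r²−h²) with h=2.16 from center) (perimeter = 2·24·10.786·sin(180°/24) = 67.58 mm); Taking the first minus the rest: starting from the r=3.5 sphere, the r=4.5 cylinder at (1, 11) misses the remaining region (no effect); the 29×9.5 cube at (1, -1) partially overlaps it — only the 7.12 mm² overlap (of its 275.50 mm²) is removed, clipping the outline; the r=11 sphere at (0, 10.5) partially overlaps it — only the 11.71 mm² overlap (of its 361.31 mm²) is removed, clipping the outline — boundary = 16.53 mm. So its perimeter = 16.53 mm. Layer 13 is larger (19.05 vs 16.53 mm).

layer 13 (z = 3.12 mm)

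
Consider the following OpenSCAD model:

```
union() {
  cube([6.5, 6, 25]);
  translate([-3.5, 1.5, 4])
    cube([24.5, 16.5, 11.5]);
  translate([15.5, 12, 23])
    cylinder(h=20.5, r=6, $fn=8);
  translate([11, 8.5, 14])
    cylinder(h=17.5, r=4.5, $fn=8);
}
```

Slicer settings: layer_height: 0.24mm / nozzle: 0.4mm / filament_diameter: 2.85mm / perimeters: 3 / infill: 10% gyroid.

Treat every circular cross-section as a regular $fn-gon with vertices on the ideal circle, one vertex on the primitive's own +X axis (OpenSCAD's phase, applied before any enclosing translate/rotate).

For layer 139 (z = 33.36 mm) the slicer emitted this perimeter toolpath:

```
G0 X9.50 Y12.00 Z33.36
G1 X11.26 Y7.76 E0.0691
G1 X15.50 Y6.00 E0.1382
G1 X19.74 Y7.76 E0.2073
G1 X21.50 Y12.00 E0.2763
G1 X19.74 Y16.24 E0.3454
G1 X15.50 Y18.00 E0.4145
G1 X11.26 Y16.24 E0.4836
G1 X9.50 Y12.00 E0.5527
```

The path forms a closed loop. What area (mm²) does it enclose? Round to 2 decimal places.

Apply the shoelace formula to the sequence of (X, Y) vertices; enclosed area = 101.76 mm².

101.76 mm²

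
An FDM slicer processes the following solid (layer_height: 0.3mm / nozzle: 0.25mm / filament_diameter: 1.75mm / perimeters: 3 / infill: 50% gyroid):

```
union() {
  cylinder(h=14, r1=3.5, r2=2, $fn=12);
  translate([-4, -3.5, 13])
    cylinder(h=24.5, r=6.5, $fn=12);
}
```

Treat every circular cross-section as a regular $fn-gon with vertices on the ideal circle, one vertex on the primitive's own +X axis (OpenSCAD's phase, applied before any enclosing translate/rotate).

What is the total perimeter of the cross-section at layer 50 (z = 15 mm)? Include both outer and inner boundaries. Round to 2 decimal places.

At z = 15 mm: the cone does not reach this height (z outside [0, 14]); the r=6.5 cylinder at (-4, -3.5) contributes a regular 12-gon of circumradius 6.5 (perimeter = 2·12·6.500·sin(180°/12) = 40.38 mm); Combining (union): only the r=6.5 cylinder at (-4, -3.5) is present, so the union is just that shape — boundary = 40.38 mm. Overall, the cross-section is a single solid region. Total boundary length (outer) = 40.38 mm.

40.38 mm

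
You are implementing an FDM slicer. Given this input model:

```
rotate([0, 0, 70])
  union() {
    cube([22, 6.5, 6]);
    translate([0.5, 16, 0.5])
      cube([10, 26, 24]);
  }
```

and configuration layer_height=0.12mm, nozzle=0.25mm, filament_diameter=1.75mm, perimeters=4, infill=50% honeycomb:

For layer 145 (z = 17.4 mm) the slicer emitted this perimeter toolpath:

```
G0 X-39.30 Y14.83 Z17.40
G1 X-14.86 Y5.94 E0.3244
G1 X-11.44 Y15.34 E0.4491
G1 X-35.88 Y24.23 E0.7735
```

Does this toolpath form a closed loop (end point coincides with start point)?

no

Start point (G0): (-39.30, 14.83). End point (last G1): the path does not return to the start — open.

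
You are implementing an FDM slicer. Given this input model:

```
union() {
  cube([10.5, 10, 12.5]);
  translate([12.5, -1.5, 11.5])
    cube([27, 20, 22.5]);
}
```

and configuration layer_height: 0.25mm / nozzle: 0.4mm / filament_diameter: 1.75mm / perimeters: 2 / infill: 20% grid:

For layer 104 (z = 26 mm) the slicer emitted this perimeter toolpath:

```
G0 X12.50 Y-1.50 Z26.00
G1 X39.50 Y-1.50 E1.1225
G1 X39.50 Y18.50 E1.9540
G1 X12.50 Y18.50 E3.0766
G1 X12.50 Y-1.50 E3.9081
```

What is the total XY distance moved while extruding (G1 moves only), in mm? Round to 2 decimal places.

94.00 mm

Sum the Euclidean lengths of each G1 segment: total = 94.00 mm.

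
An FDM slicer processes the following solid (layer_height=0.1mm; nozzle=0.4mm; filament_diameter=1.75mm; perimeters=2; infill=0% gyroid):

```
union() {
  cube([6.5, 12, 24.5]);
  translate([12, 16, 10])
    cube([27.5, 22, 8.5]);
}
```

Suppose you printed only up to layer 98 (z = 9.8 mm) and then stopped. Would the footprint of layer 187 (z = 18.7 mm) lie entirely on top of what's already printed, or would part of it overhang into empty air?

entirely on top

Compare the two slices. At z = 9.8: the 6.5×12 cube contributes its full rectangle (area 78.00 mm²); the cube at (12, 16) is absent (z outside [10, 18.5]); Merging all regions: only the 6.5×12 cube is present, so the union is just that shape — area = 78.00 mm². At z = 18.7: the cube is present — its section is the full 6.5×12 rectangle (area 78.00 mm²); the cube at (12, 16) is absent (z outside [10, 18.5]); Combining (union): only the 6.5×12 cube is present, so the union is just that shape — area = 78.00 mm². Checking containment: the cross-section at z = 18.7 is a subset of the cross-section at z = 9.8.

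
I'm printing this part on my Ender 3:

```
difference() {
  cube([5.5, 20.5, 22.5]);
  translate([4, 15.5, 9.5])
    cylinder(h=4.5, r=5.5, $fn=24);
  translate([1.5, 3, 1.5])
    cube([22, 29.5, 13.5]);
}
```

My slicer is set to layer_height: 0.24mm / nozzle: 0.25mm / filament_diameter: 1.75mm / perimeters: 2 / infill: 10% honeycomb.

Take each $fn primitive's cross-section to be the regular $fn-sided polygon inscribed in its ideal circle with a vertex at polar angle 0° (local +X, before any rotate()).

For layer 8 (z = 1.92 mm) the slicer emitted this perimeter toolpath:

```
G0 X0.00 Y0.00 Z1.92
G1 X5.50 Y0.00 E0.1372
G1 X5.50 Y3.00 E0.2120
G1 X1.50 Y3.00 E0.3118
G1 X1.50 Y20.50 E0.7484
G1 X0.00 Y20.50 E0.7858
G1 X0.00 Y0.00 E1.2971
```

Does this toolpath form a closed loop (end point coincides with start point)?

yes

Start point (G0): (0.00, 0.00). End point (last G1): the path returns to the start — closed.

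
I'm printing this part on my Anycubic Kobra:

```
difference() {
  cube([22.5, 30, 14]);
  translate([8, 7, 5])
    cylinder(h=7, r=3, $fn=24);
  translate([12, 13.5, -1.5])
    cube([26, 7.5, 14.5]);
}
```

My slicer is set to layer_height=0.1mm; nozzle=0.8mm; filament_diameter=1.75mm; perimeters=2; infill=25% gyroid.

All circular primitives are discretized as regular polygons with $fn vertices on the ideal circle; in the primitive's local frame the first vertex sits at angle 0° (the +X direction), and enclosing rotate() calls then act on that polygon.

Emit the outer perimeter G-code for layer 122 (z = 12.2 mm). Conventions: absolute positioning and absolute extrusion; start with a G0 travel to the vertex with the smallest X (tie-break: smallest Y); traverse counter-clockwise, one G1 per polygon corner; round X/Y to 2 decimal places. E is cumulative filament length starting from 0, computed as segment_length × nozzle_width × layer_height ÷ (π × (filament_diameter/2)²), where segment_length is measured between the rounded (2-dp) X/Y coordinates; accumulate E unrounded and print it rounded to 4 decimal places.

G0 X0.00 Y0.00 Z12.20
G1 X22.50 Y0.00 E0.7484
G1 X22.50 Y13.50 E1.1974
G1 X12.00 Y13.50 E1.5466
G1 X12.00 Y21.00 E1.7960
G1 X22.50 Y21.00 E2.1453
G1 X22.50 Y30.00 E2.4446
G1 X0.00 Y30.00 E3.1930
G1 X0.00 Y0.00 E4.1908

At z = 12.2 mm: the cube is present — its section is the full 22.5×30 rectangle; the cylinder at (8, 7) is absent (z outside [5, 12]); the 26×7.5 cube at (12, 13.5) contributes its full rectangle; Subtracting the remaining from the first: starting from the 22.5×30 cube, the 26×7.5 cube at (12, 13.5) partially overlaps it — only the 78.75 mm² overlap (of its 195.00 mm²) is removed, clipping the outline — 1 connected region. The outline is a single polygon with 8 vertices. Extrusion per mm of travel: 0.8 × 0.1 / (π × 0.875²) = 0.033260. Accumulating E over each segment gives final E = 4.1908.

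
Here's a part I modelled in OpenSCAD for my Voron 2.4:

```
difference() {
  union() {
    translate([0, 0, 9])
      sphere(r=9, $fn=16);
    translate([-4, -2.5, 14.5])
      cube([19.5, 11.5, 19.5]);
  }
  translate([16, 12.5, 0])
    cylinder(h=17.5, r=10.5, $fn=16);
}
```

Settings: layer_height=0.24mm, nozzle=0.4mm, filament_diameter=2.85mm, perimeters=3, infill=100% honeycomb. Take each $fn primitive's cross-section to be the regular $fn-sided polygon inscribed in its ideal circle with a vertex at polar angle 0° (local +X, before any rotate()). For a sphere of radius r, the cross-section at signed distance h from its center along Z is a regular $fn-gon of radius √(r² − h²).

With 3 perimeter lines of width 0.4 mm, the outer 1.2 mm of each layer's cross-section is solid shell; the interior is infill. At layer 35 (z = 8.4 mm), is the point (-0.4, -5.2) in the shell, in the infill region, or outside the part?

infill

At z = 8.4 mm: the sphere: section is a regular 16-gon, circumradius = √(r²−h²) = √(9²−0.6²) = 8.980; the cube at (-4, -2.5) does not reach this height (z outside [14.5, 34]); Combining (union): only the r=9 sphere is present, so the union is just that shape — 1 connected region; the cylinder at (16, 12.5): section is a regular 16-gon, circumradius r=10.5; Taking the first minus the rest: starting from that combined region, the r=10.5 cylinder at (16, 12.5) misses the remaining region (no effect) — 1 connected region. Overall, the cross-section is a single solid region. The nearest boundary edge runs (-0.00, -8.98)→(-3.44, -8.30); distance from the point to it = 3.63 mm. The point is inside the cross-section and 3.63 mm from the nearest boundary — more than the 1.2 mm shell width (3 × 0.4), so it's in the infill interior.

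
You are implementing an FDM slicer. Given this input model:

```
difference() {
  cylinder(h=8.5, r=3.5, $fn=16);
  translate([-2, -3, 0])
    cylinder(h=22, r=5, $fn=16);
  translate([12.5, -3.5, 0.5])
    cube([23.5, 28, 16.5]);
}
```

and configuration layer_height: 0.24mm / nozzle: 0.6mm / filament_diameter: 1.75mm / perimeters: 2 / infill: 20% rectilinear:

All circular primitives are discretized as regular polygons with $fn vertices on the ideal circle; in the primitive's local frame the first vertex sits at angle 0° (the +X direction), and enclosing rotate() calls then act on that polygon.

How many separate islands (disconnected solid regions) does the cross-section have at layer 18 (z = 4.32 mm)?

At z = 4.32 mm: the r=3.5 cylinder gives a regular 16-gon of circumradius 3.5 (constant along its height); the r=5 cylinder at (-2, -3) contributes a regular 16-gon of circumradius 5; the 23.5×28 cube at (12.5, -3.5) contributes its full rectangle; After the difference (first − rest): starting from the r=3.5 cylinder, the r=5 cylinder at (-2, -3) partially overlaps it — only the 24.91 mm² overlap (of its 76.54 mm²) is removed, clipping the outline; the 23.5×28 cube at (12.5, -3.5) misses the remaining region (no effect) — 1 connected region. Overall, the cross-section is a single solid region. Island count = 1.

1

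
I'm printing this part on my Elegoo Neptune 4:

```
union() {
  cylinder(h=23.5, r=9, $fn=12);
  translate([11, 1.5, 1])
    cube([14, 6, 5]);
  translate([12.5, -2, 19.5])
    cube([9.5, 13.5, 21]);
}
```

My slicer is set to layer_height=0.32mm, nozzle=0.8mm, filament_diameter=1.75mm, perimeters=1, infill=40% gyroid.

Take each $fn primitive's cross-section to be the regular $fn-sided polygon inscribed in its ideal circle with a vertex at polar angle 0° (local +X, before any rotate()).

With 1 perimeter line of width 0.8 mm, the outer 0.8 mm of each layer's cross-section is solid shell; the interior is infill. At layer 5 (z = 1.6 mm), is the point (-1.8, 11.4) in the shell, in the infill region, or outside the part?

outside

At z = 1.6 mm: the r=9 cylinder gives a regular 12-gon of circumradius 9 (constant along its height); the cube at (11, 1.5) (footprint 14×6) is included at this height; the cube at (12.5, -2) is not intersected at this z (z outside [19.5, 40.5]); Combining (union): the 2 present regions are separate (no shared area or edge), so areas and boundary lengths simply add and each stays a separate island — 2 connected regions. Overall, the cross-section has 2 separate islands. The nearest boundary edge runs (-4.50, 7.79)→(0.00, 9.00); distance from the point to it = 2.78 mm. The point is not inside any of the regions above, so it lies outside the cross-section (2.78 mm from the nearest boundary).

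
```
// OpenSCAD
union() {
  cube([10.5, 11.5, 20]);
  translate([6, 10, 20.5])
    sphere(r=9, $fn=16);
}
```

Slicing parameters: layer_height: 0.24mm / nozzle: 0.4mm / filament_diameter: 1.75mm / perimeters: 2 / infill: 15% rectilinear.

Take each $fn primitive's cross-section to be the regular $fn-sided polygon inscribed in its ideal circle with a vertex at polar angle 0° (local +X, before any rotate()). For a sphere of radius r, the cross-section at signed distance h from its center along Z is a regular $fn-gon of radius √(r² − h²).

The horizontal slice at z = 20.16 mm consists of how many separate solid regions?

At z = 20.16 mm: the cube does not reach this height (z outside [0, 20]); the sphere at (6, 10): section is a regular 16-gon, circumradius = √(r²−h²) = √(9²−0.34²) = 8.994; Merging all regions: only the r=9 sphere at (6, 10) is present, so the union is just that shape — 1 connected region. The result has 1 disconnected region.

1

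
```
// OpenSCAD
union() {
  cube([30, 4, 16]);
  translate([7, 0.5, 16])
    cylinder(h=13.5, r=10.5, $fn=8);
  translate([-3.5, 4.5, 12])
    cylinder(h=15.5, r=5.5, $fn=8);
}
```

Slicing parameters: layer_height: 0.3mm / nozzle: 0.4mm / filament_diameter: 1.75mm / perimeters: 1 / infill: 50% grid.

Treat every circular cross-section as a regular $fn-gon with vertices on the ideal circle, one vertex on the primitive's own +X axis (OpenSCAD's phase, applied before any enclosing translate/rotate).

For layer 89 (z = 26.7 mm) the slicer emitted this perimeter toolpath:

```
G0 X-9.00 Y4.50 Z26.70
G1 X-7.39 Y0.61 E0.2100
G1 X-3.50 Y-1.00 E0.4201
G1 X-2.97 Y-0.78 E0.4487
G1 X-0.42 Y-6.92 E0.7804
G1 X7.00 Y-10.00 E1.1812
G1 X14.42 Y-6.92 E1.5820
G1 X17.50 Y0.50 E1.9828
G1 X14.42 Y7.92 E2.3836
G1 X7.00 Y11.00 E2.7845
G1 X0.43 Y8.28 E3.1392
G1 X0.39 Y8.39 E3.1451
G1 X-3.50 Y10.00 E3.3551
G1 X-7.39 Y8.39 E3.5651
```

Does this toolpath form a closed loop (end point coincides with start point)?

Start point (G0): (-9.00, 4.50). End point (last G1): the path does not return to the start — open.

no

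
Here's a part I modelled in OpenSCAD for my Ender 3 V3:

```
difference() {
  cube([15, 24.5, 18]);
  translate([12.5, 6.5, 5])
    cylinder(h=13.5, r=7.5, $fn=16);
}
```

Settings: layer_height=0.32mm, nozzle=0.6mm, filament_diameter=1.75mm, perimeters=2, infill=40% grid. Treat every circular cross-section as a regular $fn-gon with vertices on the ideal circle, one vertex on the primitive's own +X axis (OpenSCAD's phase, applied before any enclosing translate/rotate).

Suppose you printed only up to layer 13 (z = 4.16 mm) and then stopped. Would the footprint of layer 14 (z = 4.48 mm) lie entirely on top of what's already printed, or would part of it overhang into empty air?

Compare the two slices. At z = 4.16: the 15×24.5 cube contributes its full rectangle (area 367.50 mm²); the cylinder at (12.5, 6.5) is not intersected at this z (z outside [5, 18.5]); Subtracting the remaining from the first: none of the subtracted shapes is present at this height, so the 15×24.5 cube is unchanged — area = 367.50 mm². At z = 4.48: the cube is present — its section is the full 15×24.5 rectangle (area 367.50 mm²); the cylinder at (12.5, 6.5) is absent (z outside [5, 18.5]); Subtracting the remaining from the first: none of the subtracted shapes is present at this height, so the 15×24.5 cube is unchanged — area = 367.50 mm². Checking containment: the cross-section at z = 4.48 is a subset of the cross-section at z = 4.16.

entirely on top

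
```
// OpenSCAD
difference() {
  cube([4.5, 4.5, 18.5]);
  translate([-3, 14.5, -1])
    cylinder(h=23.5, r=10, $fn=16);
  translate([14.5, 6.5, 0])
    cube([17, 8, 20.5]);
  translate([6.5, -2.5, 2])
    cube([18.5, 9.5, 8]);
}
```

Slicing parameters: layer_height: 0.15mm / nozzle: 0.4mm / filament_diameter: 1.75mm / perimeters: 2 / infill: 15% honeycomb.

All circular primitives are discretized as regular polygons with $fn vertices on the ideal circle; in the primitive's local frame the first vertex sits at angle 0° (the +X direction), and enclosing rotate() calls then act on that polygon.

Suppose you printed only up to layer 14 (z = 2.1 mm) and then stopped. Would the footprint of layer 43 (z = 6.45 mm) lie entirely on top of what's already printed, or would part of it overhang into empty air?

entirely on top

Compare the two slices. At z = 2.1: the 4.5×4.5 cube contributes its full rectangle (area 20.25 mm²); the r=10 cylinder at (-3, 14.5) gives a regular 16-gon of circumradius 10 (constant along its height) (area = (16/2)·10.000²·sin(360°/16) = 306.15 mm²); the cube at (14.5, 6.5) (footprint 17×8) is included at this height (area 136.00 mm²); the cube at (6.5, -2.5) is present — its section is the full 18.5×9.5 rectangle (area 175.75 mm²); Subtracting the remaining from the first: starting from the 4.5×4.5 cube (20.25 mm²), the r=10 cylinder at (-3, 14.5) misses the remaining region (no effect); the 17×8 cube at (14.5, 6.5) misses the remaining region (no effect); the 18.5×9.5 cube at (6.5, -2.5) misses the remaining region (no effect) — area = 20.25 mm². At z = 6.45: the 4.5×4.5 cube contributes its full rectangle (area 20.25 mm²); the r=10 cylinder at (-3, 14.5) contributes a regular 16-gon of circumradius 10 (area = (16/2)·10.000²·sin(360°/16) = 306.15 mm²); the 17×8 cube at (14.5, 6.5) contributes its full rectangle (area 136.00 mm²); the 18.5×9.5 cube at (6.5, -2.5) contributes its full rectangle (area 175.75 mm²); Subtracting the remaining from the first: starting from the 4.5×4.5 cube (20.25 mm²), the r=10 cylinder at (-3, 14.5) misses the remaining region (no effect); the 17×8 cube at (14.5, 6.5) misses the remaining region (no effect); the 18.5×9.5 cube at (6.5, -2.5) misses the remaining region (no effect) — area = 20.25 mm². Checking containment: the cross-section at z = 6.45 is a subset of the cross-section at z = 2.1.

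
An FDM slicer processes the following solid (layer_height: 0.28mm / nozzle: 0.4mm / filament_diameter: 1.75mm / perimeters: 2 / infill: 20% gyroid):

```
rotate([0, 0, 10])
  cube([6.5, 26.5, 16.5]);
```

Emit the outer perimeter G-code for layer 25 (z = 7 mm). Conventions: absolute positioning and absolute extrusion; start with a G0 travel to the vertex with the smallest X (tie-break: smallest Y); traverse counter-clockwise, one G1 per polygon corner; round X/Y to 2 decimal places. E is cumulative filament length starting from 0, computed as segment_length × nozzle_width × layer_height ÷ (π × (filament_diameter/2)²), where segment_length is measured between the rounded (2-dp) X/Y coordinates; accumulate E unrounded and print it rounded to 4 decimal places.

G0 X-4.60 Y26.10 Z7.00
G1 X0.00 Y0.00 E1.2341
G1 X6.40 Y1.13 E1.5367
G1 X1.80 Y27.23 E2.7707
G1 X-4.60 Y26.10 E3.0734

At z = 7 mm: the 6.5×26.5 cube contributes its full rectangle; (whole slice rotated 10° about Z — lengths, areas and connectivity unchanged). The outline is a single polygon with 4 vertices. Extrusion per mm of travel: 0.4 × 0.28 / (π × 0.875²) = 0.046564. Accumulating E over each segment gives final E = 3.0734.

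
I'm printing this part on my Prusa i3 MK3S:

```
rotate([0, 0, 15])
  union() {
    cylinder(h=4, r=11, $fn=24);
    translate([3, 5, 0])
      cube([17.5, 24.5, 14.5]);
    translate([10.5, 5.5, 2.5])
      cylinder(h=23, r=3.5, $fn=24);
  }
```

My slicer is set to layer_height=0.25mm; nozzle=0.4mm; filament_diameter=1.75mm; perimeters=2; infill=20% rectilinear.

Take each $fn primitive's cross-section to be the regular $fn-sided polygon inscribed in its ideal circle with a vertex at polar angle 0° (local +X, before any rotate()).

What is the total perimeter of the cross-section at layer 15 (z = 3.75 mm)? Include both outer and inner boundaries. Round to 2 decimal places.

129.02 mm

At z = 3.75 mm: the r=11 cylinder contributes a regular 24-gon of circumradius 11 (perimeter = 2·24·11.000·sin(180°/24) = 68.92 mm); the 17.5×24.5 cube at (3, 5) contributes its full rectangle (perimeter 84.00 mm); the r=3.5 cylinder at (10.5, 5.5) contributes a regular 24-gon of circumradius 3.5 (perimeter = 2·24·3.500·sin(180°/24) = 21.93 mm); Taking the union: the regions partially overlap (shared area 53.58 mm²), so the edge portions inside another operand are dropped and the merged outline is re-measured after clipping — boundary = 129.02 mm; (rotated 15° about Z; rotation is an isometry so areas/perimeters/island counts are preserved). Overall, the cross-section is a single solid region. Total boundary length (outer) = 129.02 mm.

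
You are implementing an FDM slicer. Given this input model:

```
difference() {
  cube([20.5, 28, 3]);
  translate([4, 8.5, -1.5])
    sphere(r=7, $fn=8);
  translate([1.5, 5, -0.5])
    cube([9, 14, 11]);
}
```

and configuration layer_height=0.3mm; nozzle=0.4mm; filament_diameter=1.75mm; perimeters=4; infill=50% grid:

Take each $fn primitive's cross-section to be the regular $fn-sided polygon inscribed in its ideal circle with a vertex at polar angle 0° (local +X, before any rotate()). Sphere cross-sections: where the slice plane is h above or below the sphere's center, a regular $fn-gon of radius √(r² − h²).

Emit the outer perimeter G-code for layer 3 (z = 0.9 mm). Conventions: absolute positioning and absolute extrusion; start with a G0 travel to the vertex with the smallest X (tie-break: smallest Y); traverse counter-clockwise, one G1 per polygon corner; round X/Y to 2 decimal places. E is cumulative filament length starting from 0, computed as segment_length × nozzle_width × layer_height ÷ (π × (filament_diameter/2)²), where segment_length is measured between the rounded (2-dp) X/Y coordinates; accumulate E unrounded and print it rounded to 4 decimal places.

G0 X0.00 Y0.00 Z0.90
G1 X20.50 Y0.00 E1.0227
G1 X20.50 Y28.00 E2.4197
G1 X0.00 Y28.00 E3.4424
G1 X0.00 Y13.42 E4.1698
G1 X1.50 Y14.04 E4.2508
G1 X1.50 Y19.00 E4.4983
G1 X10.50 Y19.00 E4.9473
G1 X10.50 Y8.68 E5.4621
G1 X10.58 Y8.50 E5.4720
G1 X10.50 Y8.32 E5.4818
G1 X10.50 Y5.00 E5.6474
G1 X9.13 Y5.00 E5.7158
G1 X8.65 Y3.85 E5.7779
G1 X4.00 Y1.92 E6.0291
G1 X0.00 Y3.58 E6.2452
G1 X0.00 Y0.00 E6.4238

At z = 0.9 mm: the 20.5×28 cube contributes its full rectangle; the r=7 sphere at (4, 8.5) contributes a regular 8-gon of circumradius √(7²−2.4²) = 6.576; the cube at (1.5, 5) is present — its section is the full 9×14 rectangle; Taking the first minus the rest: starting from the 20.5×28 cube, the r=7 sphere at (4, 8.5) partially overlaps it — only the 107.13 mm² overlap (of its 122.30 mm²) is removed, clipping the outline; the 9×14 cube at (1.5, 5) partially overlaps it — only the 51.07 mm² overlap (of its 126.00 mm²) is removed, clipping the outline — 1 connected region. The outline is a single polygon with 16 vertices. Extrusion per mm of travel: 0.4 × 0.3 / (π × 0.875²) = 0.049890. Accumulating E over each segment gives final E = 6.4238.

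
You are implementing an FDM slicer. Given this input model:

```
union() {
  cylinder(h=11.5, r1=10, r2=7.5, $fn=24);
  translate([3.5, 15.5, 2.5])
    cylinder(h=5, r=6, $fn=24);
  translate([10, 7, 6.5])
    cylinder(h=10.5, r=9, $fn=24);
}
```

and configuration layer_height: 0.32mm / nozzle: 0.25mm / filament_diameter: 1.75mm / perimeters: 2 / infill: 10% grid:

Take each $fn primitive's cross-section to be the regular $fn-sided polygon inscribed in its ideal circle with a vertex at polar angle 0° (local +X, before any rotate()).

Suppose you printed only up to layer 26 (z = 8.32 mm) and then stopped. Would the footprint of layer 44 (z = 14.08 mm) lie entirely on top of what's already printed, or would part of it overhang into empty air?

entirely on top

Compare the two slices. At z = 8.32: the cone (r1=10→r2=7.5) has section circumradius 8.191 here — a regular 24-gon (area = (24/2)·8.191²·sin(360°/24) = 208.39 mm²); the cylinder at (3.5, 15.5) is not intersected at this z (z outside [2.5, 7.5]); the cylinder at (10, 7): section is a regular 24-gon, circumradius r=9 (area = (24/2)·9.000²·sin(360°/24) = 251.57 mm²); Taking the union: the regions partially overlap — summed areas 459.97 mm² minus the doubly-counted overlap 40.19 mm² gives 419.78 mm² — area = 419.78 mm². At z = 14.08: the cone is absent (z outside [0, 11.5]); the cylinder at (3.5, 15.5) is absent (z outside [2.5, 7.5]); the r=9 cylinder at (10, 7) contributes a regular 24-gon of circumradius 9 (area = (24/2)·9.000²·sin(360°/24) = 251.57 mm²); Merging all regions: only the r=9 cylinder at (10, 7) is present, so the union is just that shape — area = 251.57 mm². Checking containment: the cross-section at z = 14.08 is a subset of the cross-section at z = 8.32.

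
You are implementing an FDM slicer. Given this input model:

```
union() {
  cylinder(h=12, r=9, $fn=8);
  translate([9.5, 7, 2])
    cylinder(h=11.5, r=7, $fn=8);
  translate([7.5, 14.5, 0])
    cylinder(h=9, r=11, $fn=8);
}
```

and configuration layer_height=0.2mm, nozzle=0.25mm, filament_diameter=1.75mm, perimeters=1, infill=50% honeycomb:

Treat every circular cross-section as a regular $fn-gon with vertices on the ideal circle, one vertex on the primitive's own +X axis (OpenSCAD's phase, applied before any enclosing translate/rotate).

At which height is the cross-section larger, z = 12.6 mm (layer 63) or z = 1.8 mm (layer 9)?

Layer 63 (z = 12.6): the cylinder is absent (z outside [0, 12]); the r=7 cylinder at (9.5, 7) gives a regular 8-gon of circumradius 7 (constant along its height) (area = (8/2)·7.000²·sin(360°/8) = 138.59 mm²); the cylinder at (7.5, 14.5) does not reach this height (z outside [0, 9]); Merging all regions: only the r=7 cylinder at (9.5, 7) is present, so the union is just that shape — area = 138.59 mm². So its area = 138.59 mm². Layer 9 (z = 1.8): the r=9 cylinder contributes a regular 8-gon of circumradius 9 (area = (8/2)·9.000²·sin(360°/8) = 229.10 mm²); the cylinder at (9.5, 7) is absent (z outside [2, 13.5]); the cylinder at (7.5, 14.5): section is a regular 8-gon, circumradius r=11 (area = (8/2)·11.000²·sin(360°/8) = 342.24 mm²); Merging all regions: the regions partially overlap — summed areas 571.34 mm² minus the doubly-counted overlap 18.12 mm² gives 553.22 mm² — area = 553.22 mm². So its area = 553.22 mm². Layer 9 is larger (553.22 vs 138.59 mm²).

layer 9 (z = 1.8 mm)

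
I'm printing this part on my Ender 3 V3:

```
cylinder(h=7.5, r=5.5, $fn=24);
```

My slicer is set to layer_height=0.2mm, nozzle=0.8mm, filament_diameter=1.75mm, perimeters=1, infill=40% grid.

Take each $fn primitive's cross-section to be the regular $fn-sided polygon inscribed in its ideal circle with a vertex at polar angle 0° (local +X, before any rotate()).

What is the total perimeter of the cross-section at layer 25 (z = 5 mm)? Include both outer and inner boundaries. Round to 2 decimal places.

34.46 mm

At z = 5 mm: the r=5.5 cylinder gives a regular 24-gon of circumradius 5.5 (constant along its height) (perimeter = 2·24·5.500·sin(180°/24) = 34.46 mm). Overall, the cross-section is a single solid region. Total boundary length (outer) = 34.46 mm.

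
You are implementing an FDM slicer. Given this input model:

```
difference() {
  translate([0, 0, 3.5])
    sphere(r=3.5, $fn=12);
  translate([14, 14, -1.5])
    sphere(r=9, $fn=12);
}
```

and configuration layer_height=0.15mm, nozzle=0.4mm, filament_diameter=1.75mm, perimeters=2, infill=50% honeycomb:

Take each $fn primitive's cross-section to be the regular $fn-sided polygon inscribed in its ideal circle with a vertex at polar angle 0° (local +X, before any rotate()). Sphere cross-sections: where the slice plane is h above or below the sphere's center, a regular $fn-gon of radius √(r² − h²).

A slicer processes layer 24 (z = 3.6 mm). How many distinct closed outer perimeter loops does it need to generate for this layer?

At z = 3.6 mm: the sphere: section is a regular 12-gon, circumradius = √(r²−h²) = √(3.5²−0.1²) = 3.499; the r=9 sphere at (14, 14) slices to a regular 12-gon of circumradius 7.416 (√(r²−h²) with h=5.1 from center); Subtracting the remaining from the first: starting from the r=3.5 sphere, the r=9 sphere at (14, 14) misses the remaining region (no effect) — 1 connected region. The result has 1 disconnected region.

1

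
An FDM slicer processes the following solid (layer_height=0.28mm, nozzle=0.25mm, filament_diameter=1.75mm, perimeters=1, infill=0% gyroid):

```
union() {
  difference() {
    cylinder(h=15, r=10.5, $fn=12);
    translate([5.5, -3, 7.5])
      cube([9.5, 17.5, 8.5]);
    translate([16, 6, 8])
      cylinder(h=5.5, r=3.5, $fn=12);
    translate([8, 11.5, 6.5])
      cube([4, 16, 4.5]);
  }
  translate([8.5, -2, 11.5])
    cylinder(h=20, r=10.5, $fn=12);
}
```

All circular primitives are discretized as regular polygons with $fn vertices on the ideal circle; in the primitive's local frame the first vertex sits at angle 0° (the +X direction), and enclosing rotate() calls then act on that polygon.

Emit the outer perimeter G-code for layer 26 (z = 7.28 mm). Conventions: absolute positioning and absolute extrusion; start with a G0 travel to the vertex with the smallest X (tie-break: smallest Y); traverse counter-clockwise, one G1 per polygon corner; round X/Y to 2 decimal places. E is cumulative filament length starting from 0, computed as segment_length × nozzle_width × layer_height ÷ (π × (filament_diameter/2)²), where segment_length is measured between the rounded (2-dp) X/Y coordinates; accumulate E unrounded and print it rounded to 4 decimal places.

G0 X-10.50 Y0.00 Z7.28
G1 X-9.09 Y-5.25 E0.1582
G1 X-5.25 Y-9.09 E0.3162
G1 X0.00 Y-10.50 E0.4745
G1 X5.25 Y-9.09 E0.6327
G1 X9.09 Y-5.25 E0.7907
G1 X10.50 Y0.00 E0.9489
G1 X9.09 Y5.25 E1.1071
G1 X5.25 Y9.09 E1.2651
G1 X0.00 Y10.50 E1.4234
G1 X-5.25 Y9.09 E1.5816
G1 X-9.09 Y5.25 E1.7396
G1 X-10.50 Y0.00 E1.8978

At z = 7.28 mm: the r=10.5 cylinder contributes a regular 12-gon of circumradius 10.5; the cube at (5.5, -3) is not intersected at this z (z outside [7.5, 16]); the cylinder at (16, 6) is absent (z outside [8, 13.5]); the cube at (8, 11.5) (footprint 4×16) is included at this height; Taking the first minus the rest: starting from the r=10.5 cylinder, the 4×16 cube at (8, 11.5) misses the remaining region (no effect) — 1 connected region; the cylinder at (8.5, -2) is not intersected at this z (z outside [11.5, 31.5]); Merging all regions: only the result so far is present, so the union is just that shape — 1 connected region. The outline is a single polygon with 12 vertices. Extrusion per mm of travel: 0.25 × 0.28 / (π × 0.875²) = 0.029103. Accumulating E over each segment gives final E = 1.8978.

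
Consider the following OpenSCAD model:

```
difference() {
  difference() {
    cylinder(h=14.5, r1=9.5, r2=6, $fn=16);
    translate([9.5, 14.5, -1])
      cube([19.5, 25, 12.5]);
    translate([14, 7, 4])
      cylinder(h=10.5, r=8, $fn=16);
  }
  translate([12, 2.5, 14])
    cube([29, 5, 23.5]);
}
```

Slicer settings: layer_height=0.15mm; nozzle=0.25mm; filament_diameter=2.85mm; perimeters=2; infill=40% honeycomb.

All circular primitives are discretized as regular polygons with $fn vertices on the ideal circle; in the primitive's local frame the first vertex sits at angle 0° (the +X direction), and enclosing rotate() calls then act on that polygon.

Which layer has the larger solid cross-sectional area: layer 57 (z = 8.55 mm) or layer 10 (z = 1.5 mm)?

layer 10 (z = 1.5 mm)

Layer 57 (z = 8.55): the cone: at t=0.590 of its height the radius interpolates to r₁+(r₂−r₁)t = 7.436, giving a regular 16-gon of that circumradius (area = (16/2)·7.436²·sin(360°/16) = 169.29 mm²); the 19.5×25 cube at (9.5, 14.5) contributes its full rectangle (area 487.50 mm²); the r=8 cylinder at (14, 7) gives a regular 16-gon of circumradius 8 (constant along its height) (area = (16/2)·8.000²·sin(360°/16) = 195.93 mm²); Taking the first minus the rest: starting from the cone (169.29 mm²), the 19.5×25 cube at (9.5, 14.5) misses the remaining region (no effect); the r=8 cylinder at (14, 7) misses the remaining region (no effect) — area = 169.29 mm²; the cube at (12, 2.5) is absent (z outside [14, 37.5]); After the difference (first − rest): none of the subtracted shapes is present at this height, so that combined region is unchanged — area = 169.29 mm². So its area = 169.29 mm². Layer 10 (z = 1.5): the cone (r1=9.5→r2=6) has section circumradius 9.138 here — a regular 16-gon (area = (16/2)·9.138²·sin(360°/16) = 255.64 mm²); the cube at (9.5, 14.5) is present — its section is the full 19.5×25 rectangle (area 487.50 mm²); the cylinder at (14, 7) does not reach this height (z outside [4, 14.5]); Subtracting the remaining from the first: starting from the cone (255.64 mm²), the 19.5×25 cube at (9.5, 14.5) misses the remaining region (no effect) — area = 255.64 mm²; the cube at (12, 2.5) is not intersected at this z (z outside [14, 37.5]); After the difference (first − rest): none of the subtracted shapes is present at this height, so that combined region is unchanged — area = 255.64 mm². So its area = 255.64 mm². Layer 10 is larger (255.64 vs 169.29 mm²).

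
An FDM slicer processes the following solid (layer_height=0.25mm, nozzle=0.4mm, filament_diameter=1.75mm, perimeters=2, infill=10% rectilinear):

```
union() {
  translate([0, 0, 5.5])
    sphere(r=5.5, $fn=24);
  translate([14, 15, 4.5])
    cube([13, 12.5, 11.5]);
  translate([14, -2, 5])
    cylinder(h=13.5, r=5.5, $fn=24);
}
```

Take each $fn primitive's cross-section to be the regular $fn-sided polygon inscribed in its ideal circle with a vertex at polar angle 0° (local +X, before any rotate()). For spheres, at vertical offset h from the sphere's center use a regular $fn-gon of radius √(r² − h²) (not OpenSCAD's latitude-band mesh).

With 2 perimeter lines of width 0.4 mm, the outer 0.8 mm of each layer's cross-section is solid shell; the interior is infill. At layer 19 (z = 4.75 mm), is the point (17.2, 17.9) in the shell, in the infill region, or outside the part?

infill

At z = 4.75 mm: the sphere: section is a regular 24-gon, circumradius = √(r²−h²) = √(5.5²−0.75²) = 5.449; the cube at (14, 15) (footprint 13×12.5) is included at this height; the cylinder at (14, -2) is not intersected at this z (z outside [5, 18.5]); Taking the union: the 2 present regions are separate (no shared area or edge), so areas and boundary lengths simply add and each stays a separate island — 2 connected regions. Overall, the cross-section has 2 separate islands. The nearest boundary edge runs (27.00, 15.00)→(14.00, 15.00); distance from the point to it = 2.90 mm. (Shell/infill is judged within the island containing the point — the largest one.) The point is inside the cross-section and 2.90 mm from the nearest boundary — more than the 0.8 mm shell width (2 × 0.4), so it's in the infill interior.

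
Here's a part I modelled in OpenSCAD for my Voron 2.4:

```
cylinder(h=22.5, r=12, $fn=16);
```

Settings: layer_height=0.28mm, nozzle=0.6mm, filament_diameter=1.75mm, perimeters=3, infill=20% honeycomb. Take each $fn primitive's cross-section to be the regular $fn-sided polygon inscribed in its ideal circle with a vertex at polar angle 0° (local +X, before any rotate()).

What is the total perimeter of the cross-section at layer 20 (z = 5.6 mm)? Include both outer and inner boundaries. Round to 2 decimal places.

74.91 mm

At z = 5.6 mm: the r=12 cylinder gives a regular 16-gon of circumradius 12 (constant along its height) (perimeter = 2·16·12.000·sin(180°/16) = 74.91 mm). Overall, the cross-section is a single solid region. Total boundary length (outer) = 74.91 mm.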